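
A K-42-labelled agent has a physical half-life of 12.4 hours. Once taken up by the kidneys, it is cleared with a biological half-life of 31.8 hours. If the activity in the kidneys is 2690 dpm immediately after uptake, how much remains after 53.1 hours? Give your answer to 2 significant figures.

43 dpm

1/t_eff = 1/t_phys + 1/t_biol = 1/12.4 + 1/31.8 = 0.11209 per hour.
t_eff = 12.4 × 31.8 / (12.4 + 31.8) ≈ 8.9213 hours.
Remaining = 2690 × (1/2)^(53.1/8.9213) = 2690 × (1/2)^5.9521 ≈ 43.451 dpm.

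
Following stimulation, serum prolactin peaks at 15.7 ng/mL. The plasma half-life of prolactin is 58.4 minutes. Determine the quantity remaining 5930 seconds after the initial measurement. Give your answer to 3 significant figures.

4.86 ng/mL

Convert the elapsed time: 5930 seconds = 98.8333 minutes.
Number of half-lives: n = 98.8333/58.4 ≈ 1.6924.
Remaining = 15.7 × (1/2)^1.6924 = 15.7 × 0.30942 ≈ 4.8579 ng/mL.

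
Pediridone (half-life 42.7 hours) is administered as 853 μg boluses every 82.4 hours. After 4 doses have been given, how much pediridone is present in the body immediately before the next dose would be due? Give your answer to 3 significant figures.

The 4 doses were given 329.6, 247.2, 164.8, 82.4 hours ago.
Total = 853·(1/2)^(329.6/42.7) + 853·(1/2)^(247.2/42.7) + 853·(1/2)^(164.8/42.7) + 853·(1/2)^(82.4/42.7)
      = 4.0486 + 15.425 + 58.766 + 223.89 ≈ 302.13 μg.

302 μg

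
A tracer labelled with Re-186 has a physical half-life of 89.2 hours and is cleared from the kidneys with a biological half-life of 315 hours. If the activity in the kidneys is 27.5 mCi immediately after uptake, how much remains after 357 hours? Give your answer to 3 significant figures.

1/t_eff = 1/t_phys + 1/t_biol = 1/89.2 + 1/315 = 0.014385 per hour.
t_eff = 89.2 × 315 / (89.2 + 315) ≈ 69.515 hours.
Remaining = 27.5 × (1/2)^(357/69.515) = 27.5 × (1/2)^5.1356 ≈ 0.78229 mCi.

0.782 mCi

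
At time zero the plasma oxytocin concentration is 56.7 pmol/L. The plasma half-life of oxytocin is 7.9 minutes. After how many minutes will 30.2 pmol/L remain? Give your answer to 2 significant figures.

Fraction remaining = 30.2/56.7 ≈ 0.53263.
n = log₂(56.7/30.2) = ln(1.8775)/ln 2 ≈ 0.9088 half-lives.
t = n × t½ = 0.9088 × 7.9 ≈ 7.1795 minutes.

7.2 minutes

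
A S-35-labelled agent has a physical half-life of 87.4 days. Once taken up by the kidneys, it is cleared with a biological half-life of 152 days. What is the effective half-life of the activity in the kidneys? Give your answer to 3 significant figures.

55.5 days

1/t_eff = 1/t_phys + 1/t_biol = 1/87.4 + 1/152 = 0.018021 per day.
t_eff = 87.4 × 152 / (87.4 + 152) ≈ 55.492 days.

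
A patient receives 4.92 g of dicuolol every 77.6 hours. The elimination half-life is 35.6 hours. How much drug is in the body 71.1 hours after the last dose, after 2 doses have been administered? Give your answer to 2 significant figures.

1.5 g

The 2 doses were given 148.7, 71.1 hours ago.
Total = 4.92·(1/2)^(148.7/35.6) + 4.92·(1/2)^(71.1/35.6)
      = 0.272 + 1.2324 ≈ 1.5044 g.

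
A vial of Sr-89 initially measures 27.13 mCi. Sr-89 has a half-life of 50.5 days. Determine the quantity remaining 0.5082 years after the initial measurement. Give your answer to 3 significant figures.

Convert the elapsed time: 0.5082 years = 185.493 days.
Number of half-lives: n = 185.493/50.5 ≈ 3.6731.
Remaining = 27.13 × (1/2)^3.6731 = 27.13 × 0.078393 ≈ 2.1268 mCi.

2.13 mCi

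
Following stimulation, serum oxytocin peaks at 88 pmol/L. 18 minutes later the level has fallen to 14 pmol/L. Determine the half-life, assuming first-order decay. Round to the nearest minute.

7 minutes

A/A₀ = 14/88 ≈ 0.15909.
n = log₂(6.2857) ≈ 2.6521 half-lives elapsed in 18 minutes.
t½ = 18/2.6521 ≈ 6.7871 minutes.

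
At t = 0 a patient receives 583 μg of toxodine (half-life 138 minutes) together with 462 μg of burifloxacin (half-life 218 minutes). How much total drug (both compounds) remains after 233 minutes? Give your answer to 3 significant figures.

401 μg

toxodine: 583 × (1/2)^(233/138) = 583 × (1/2)^1.6884 ≈ 180.89 μg.
burifloxacin: 462 × (1/2)^(233/218) = 462 × (1/2)^1.0688 ≈ 220.24 μg.
Total = 180.89 + 220.24 ≈ 401.13 μg.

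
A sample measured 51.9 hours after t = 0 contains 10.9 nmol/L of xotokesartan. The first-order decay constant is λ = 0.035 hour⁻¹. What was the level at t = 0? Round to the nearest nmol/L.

t½ = ln 2 / λ = 0.69315 / 0.035 ≈ 19.804 hours.
Number of half-lives elapsed: n = 51.9/19.804 ≈ 2.6207.
A₀ = A × 2^n = 10.9 × 2^2.6207 = 10.9 × 6.1503 ≈ 67.038 nmol/L.

67 nmol/L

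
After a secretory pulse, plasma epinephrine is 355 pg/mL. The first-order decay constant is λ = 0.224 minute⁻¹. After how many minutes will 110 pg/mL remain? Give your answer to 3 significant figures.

5.23 minutes

t½ = ln 2 / λ = 0.69315 / 0.224 ≈ 3.0944 minutes.
Fraction remaining = 110/355 ≈ 0.30986.
n = log₂(355/110) = ln(3.2273)/ln 2 ≈ 1.6903 half-lives.
t = n × t½ = 1.6903 × 3.0944 ≈ 5.2305 minutes.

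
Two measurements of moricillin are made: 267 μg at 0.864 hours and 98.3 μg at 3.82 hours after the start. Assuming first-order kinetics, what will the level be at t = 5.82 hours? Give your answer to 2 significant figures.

50 μg

Over Δt = 3.82 − 0.864 = 2.956 hours, the level fell by a factor of 267/98.3 ≈ 2.7162.
n = log₂(2.7162) ≈ 1.4416 half-lives, so t½ = 2.956/1.4416 ≈ 2.0505 hours.
From t = 3.82 to t = 5.82: 98.3 × (1/2)^((5.82−3.82)/2.0505) ≈ 49.997 μg.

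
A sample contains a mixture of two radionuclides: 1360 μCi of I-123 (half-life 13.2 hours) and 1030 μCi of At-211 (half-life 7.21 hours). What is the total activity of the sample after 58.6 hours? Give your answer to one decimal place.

I-123: 1360 × (1/2)^(58.6/13.2) = 1360 × (1/2)^4.4394 ≈ 62.683 μCi.
At-211: 1030 × (1/2)^(58.6/7.21) = 1030 × (1/2)^8.1276 ≈ 3.6829 μCi.
Total = 62.683 + 3.6829 ≈ 66.366 μCi.

66.4 μCi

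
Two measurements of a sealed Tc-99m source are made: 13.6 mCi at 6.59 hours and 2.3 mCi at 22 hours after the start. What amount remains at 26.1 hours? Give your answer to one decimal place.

Over Δt = 22 − 6.59 = 15.41 hours, the level fell by a factor of 13.6/2.3 ≈ 5.913.
n = log₂(5.913) ≈ 2.5639 half-lives, so t½ = 15.41/2.5639 ≈ 6.0104 hours.
From t = 22 to t = 26.1: 2.3 × (1/2)^((26.1−22)/6.0104) ≈ 1.4334 mCi.

1.4 mCi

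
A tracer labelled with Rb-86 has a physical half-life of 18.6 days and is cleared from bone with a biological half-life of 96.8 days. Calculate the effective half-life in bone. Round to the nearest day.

1/t_eff = 1/t_phys + 1/t_biol = 1/18.6 + 1/96.8 = 0.064094 per day.
t_eff = 18.6 × 96.8 / (18.6 + 96.8) ≈ 15.602 days.

16 days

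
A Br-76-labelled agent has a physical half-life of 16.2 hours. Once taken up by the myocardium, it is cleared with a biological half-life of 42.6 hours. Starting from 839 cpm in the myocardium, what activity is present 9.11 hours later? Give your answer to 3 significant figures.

490 cpm

1/t_eff = 1/t_phys + 1/t_biol = 1/16.2 + 1/42.6 = 0.085203 per hour.
t_eff = 16.2 × 42.6 / (16.2 + 42.6) ≈ 11.737 hours.
Remaining = 839 × (1/2)^(9.11/11.737) = 839 × (1/2)^0.7762 ≈ 489.9 cpm.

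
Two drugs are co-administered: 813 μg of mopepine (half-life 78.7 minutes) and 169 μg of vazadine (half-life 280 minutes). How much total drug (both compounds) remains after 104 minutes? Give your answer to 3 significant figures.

456 μg

mopepine: 813 × (1/2)^(104/78.7) = 813 × (1/2)^1.3215 ≈ 325.3 μg.
vazadine: 169 × (1/2)^(104/280) = 169 × (1/2)^0.37143 ≈ 130.64 μg.
Total = 325.3 + 130.64 ≈ 455.94 μg.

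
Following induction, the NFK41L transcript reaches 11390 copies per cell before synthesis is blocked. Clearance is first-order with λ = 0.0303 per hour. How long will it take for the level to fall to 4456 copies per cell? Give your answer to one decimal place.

31.0 hours

t½ = ln 2 / λ = 0.69315 / 0.0303 ≈ 22.876 hours.
Fraction remaining = 4456/11390 ≈ 0.39122.
n = log₂(11390/4456) = ln(2.5561)/ln 2 ≈ 1.3539 half-lives.
t = n × t½ = 1.3539 × 22.876 ≈ 30.973 hours.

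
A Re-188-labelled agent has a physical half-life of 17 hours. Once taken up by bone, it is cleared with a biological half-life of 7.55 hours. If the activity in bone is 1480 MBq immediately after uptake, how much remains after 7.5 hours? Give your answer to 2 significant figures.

1/t_eff = 1/t_phys + 1/t_biol = 1/17 + 1/7.55 = 0.19127 per hour.
t_eff = 17 × 7.55 / (17 + 7.55) ≈ 5.2281 hours.
Remaining = 1480 × (1/2)^(7.5/5.2281) = 1480 × (1/2)^1.4346 ≈ 547.54 MBq.

550 MBq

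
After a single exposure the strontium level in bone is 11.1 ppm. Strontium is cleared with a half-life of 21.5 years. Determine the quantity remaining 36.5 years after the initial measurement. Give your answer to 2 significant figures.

3.4 ppm

Number of half-lives: n = 36.5/21.5 ≈ 1.6977.
Remaining = 11.1 × (1/2)^1.6977 = 11.1 × 0.30828 ≈ 3.4219 ppm.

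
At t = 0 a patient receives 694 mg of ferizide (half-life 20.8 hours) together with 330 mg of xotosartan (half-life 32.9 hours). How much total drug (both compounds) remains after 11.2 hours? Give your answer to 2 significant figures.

ferizide: 694 × (1/2)^(11.2/20.8) = 694 × (1/2)^0.53846 ≈ 477.82 mg.
xotosartan: 330 × (1/2)^(11.2/32.9) = 330 × (1/2)^0.34043 ≈ 260.64 mg.
Total = 477.82 + 260.64 ≈ 738.46 mg.

740 mg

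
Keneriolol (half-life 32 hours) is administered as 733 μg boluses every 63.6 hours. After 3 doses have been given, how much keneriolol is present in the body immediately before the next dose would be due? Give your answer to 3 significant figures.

The 3 doses were given 190.8, 127.2, 63.6 hours ago.
Total = 733·(1/2)^(190.8/32) + 733·(1/2)^(127.2/32) + 733·(1/2)^(63.6/32)
      = 11.755 + 46.613 + 184.84 ≈ 243.21 μg.

243 μg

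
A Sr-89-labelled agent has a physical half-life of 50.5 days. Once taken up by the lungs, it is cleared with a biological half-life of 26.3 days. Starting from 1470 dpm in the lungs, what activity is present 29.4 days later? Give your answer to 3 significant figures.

452 dpm

1/t_eff = 1/t_phys + 1/t_biol = 1/50.5 + 1/26.3 = 0.057825 per day.
t_eff = 50.5 × 26.3 / (50.5 + 26.3) ≈ 17.294 days.
Remaining = 1470 × (1/2)^(29.4/17.294) = 1470 × (1/2)^1.7 ≈ 452.43 dpm.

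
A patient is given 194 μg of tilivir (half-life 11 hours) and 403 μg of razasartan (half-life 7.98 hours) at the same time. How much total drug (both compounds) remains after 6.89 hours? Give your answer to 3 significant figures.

347 μg

tilivir: 194 × (1/2)^(6.89/11) = 194 × (1/2)^0.62636 ≈ 125.67 μg.
razasartan: 403 × (1/2)^(6.89/7.98) = 403 × (1/2)^0.86341 ≈ 221.51 μg.
Total = 125.67 + 221.51 ≈ 347.18 μg.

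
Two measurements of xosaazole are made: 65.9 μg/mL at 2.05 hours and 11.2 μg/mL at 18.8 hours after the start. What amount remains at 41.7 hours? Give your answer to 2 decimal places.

0.99 μg/mL

Over Δt = 18.8 − 2.05 = 16.75 hours, the level fell by a factor of 65.9/11.2 ≈ 5.8839.
n = log₂(5.8839) ≈ 2.5568 half-lives, so t½ = 16.75/2.5568 ≈ 6.5512 hours.
From t = 18.8 to t = 41.7: 11.2 × (1/2)^((41.7−18.8)/6.5512) ≈ 0.99302 μg/mL.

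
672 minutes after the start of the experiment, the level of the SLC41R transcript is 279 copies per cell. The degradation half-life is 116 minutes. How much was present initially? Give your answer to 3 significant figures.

Number of half-lives elapsed: n = 672/116 ≈ 5.7931.
A₀ = A × 2^n = 279 × 2^5.7931 = 279 × 55.45 ≈ 15470 copies per cell.

15500 copies per cell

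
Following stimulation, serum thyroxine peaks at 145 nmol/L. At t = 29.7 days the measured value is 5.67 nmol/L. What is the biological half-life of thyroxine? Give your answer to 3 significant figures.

A/A₀ = 5.67/145 ≈ 0.039103.
n = log₂(25.573) ≈ 4.6766 half-lives elapsed in 29.7 days.
t½ = 29.7/4.6766 ≈ 6.3508 days.

6.35 days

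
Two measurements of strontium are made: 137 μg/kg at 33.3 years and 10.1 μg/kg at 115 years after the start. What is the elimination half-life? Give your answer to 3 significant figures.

Over Δt = 115 − 33.3 = 81.7 years, the level fell by a factor of 137/10.1 ≈ 13.564.
n = log₂(13.564) ≈ 3.7617 half-lives, so t½ = 81.7/3.7617 ≈ 21.719 years.

21.7 years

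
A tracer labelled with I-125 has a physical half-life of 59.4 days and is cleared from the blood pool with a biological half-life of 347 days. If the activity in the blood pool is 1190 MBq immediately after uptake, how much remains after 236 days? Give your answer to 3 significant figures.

47.3 MBq

1/t_eff = 1/t_phys + 1/t_biol = 1/59.4 + 1/347 = 0.019717 per day.
t_eff = 59.4 × 347 / (59.4 + 347) ≈ 50.718 days.
Remaining = 1190 × (1/2)^(236/50.718) = 1190 × (1/2)^4.6532 ≈ 47.293 MBq.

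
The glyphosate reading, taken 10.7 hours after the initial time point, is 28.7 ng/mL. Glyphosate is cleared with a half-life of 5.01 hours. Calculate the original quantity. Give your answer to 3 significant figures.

Number of half-lives elapsed: n = 10.7/5.01 ≈ 2.1357.
A₀ = A × 2^n = 28.7 × 2^2.1357 = 28.7 × 4.3946 ≈ 126.12 ng/mL.

126 ng/mL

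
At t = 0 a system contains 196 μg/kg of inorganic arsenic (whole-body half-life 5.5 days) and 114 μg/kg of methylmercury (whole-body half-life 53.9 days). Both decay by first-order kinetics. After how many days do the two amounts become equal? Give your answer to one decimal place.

Set 196·(1/2)^(t/5.5) = 114·(1/2)^(t/53.9).
Taking log₂: log₂(196/114) = t·(1/5.5 − 1/53.9).
log₂(1.7193) = 0.78182; 1/5.5 − 1/53.9 = 0.16327.
t = 0.78182 / 0.16327 ≈ 4.7886 days.

4.8 days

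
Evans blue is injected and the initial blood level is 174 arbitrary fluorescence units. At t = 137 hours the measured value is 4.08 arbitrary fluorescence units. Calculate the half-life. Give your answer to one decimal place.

25.3 hours

A/A₀ = 4.08/174 ≈ 0.023448.
n = log₂(42.647) ≈ 5.4144 half-lives elapsed in 137 hours.
t½ = 137/5.4144 ≈ 25.303 hours.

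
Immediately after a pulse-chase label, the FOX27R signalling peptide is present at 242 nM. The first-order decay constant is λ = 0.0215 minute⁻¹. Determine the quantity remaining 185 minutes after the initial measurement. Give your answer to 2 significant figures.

t½ = ln 2 / λ = 0.69315 / 0.0215 ≈ 32.239 minutes.
Number of half-lives: n = 185/32.239 ≈ 5.7383.
Remaining = 242 × (1/2)^5.7383 = 242 × 0.018732 ≈ 4.5332 nM.

4.5 nM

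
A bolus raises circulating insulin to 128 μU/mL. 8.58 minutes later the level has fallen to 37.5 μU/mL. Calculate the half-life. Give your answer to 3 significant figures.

A/A₀ = 37.5/128 ≈ 0.29297.
n = log₂(3.4133) ≈ 1.7712 half-lives elapsed in 8.58 minutes.
t½ = 8.58/1.7712 ≈ 4.8442 minutes.

4.84 minutes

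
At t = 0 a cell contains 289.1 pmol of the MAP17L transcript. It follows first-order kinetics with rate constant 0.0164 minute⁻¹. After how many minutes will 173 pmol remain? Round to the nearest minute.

31 minutes

t½ = ln 2 / k = 0.69315 / 0.0164 ≈ 42.265 minutes.
Fraction remaining = 173/289.1 ≈ 0.59841.
n = log₂(289.1/173) = ln(1.6711)/ln 2 ≈ 0.7408 half-lives.
t = n × t½ = 0.7408 × 42.265 ≈ 31.31 minutes.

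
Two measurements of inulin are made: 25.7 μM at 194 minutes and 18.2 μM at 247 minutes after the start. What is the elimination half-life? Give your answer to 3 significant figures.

Over Δt = 247 − 194 = 53 minutes, the level fell by a factor of 25.7/18.2 ≈ 1.4121.
n = log₂(1.4121) ≈ 0.49783 half-lives, so t½ = 53/0.49783 ≈ 106.46 minutes.

106 minutes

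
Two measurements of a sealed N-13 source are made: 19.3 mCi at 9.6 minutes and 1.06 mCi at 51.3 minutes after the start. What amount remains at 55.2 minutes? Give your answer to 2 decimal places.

0.81 mCi

Over Δt = 51.3 − 9.6 = 41.7 minutes, the level fell by a factor of 19.3/1.06 ≈ 18.208.
n = log₂(18.208) ≈ 4.1865 half-lives, so t½ = 41.7/4.1865 ≈ 9.9607 minutes.
From t = 51.3 to t = 55.2: 1.06 × (1/2)^((55.2−51.3)/9.9607) ≈ 0.80805 mCi.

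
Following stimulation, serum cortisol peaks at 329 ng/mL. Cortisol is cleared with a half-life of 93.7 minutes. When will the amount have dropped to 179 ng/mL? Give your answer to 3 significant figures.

82.3 minutes

Fraction remaining = 179/329 ≈ 0.54407.
n = log₂(329/179) = ln(1.838)/ln 2 ≈ 0.87813 half-lives.
t = n × t½ = 0.87813 × 93.7 ≈ 82.281 minutes.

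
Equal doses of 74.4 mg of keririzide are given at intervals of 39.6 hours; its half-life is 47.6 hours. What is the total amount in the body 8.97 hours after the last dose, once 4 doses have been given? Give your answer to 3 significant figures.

134 mg

The 4 doses were given 127.77, 88.17, 48.57, 8.97 hours ago.
Total = 74.4·(1/2)^(127.77/47.6) + 74.4·(1/2)^(88.17/47.6) + 74.4·(1/2)^(48.57/47.6) + 74.4·(1/2)^(8.97/47.6)
      = 11.575 + 20.605 + 36.678 + 65.29 ≈ 134.15 mg.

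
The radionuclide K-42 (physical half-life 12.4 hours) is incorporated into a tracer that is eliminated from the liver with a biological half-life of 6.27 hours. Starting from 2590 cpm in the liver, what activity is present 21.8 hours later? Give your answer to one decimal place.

1/t_eff = 1/t_phys + 1/t_biol = 1/12.4 + 1/6.27 = 0.24013 per hour.
t_eff = 12.4 × 6.27 / (12.4 + 6.27) ≈ 4.1643 hours.
Remaining = 2590 × (1/2)^(21.8/4.1643) = 2590 × (1/2)^5.2349 ≈ 68.774 cpm.

68.8 cpm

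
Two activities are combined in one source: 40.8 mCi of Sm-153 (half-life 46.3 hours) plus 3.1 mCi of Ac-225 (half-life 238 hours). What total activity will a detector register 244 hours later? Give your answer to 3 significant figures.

2.58 mCi

Sm-153: 40.8 × (1/2)^(244/46.3) = 40.8 × (1/2)^5.27 ≈ 1.0574 mCi.
Ac-225: 3.1 × (1/2)^(244/238) = 3.1 × (1/2)^1.0252 ≈ 1.5232 mCi.
Total = 1.0574 + 1.5232 ≈ 2.5805 mCi.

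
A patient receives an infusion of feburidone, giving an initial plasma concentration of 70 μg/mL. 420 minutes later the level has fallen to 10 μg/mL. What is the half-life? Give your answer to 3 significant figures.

A/A₀ = 10/70 ≈ 0.14286.
n = log₂(7) ≈ 2.8074 half-lives elapsed in 420 minutes.
t½ = 420/2.8074 ≈ 149.61 minutes.

150 minutes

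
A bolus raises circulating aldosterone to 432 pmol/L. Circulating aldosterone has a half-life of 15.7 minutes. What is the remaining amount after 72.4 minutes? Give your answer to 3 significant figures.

17.7 pmol/L

Number of half-lives: n = 72.4/15.7 ≈ 4.6115.
Remaining = 432 × (1/2)^4.6115 = 432 × 0.040908 ≈ 17.672 pmol/L.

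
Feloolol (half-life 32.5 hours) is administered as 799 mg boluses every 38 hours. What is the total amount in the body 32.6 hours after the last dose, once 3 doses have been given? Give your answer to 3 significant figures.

The 3 doses were given 108.6, 70.6, 32.6 hours ago.
Total = 799·(1/2)^(108.6/32.5) + 799·(1/2)^(70.6/32.5) + 799·(1/2)^(32.6/32.5)
      = 78.821 + 177.26 + 398.65 ≈ 654.73 mg.

655 mg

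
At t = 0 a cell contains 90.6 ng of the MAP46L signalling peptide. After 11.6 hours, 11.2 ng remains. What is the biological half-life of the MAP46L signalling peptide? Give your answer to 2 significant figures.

A/A₀ = 11.2/90.6 ≈ 0.12362.
n = log₂(8.0893) ≈ 3.016 half-lives elapsed in 11.6 hours.
t½ = 11.6/3.016 ≈ 3.8461 hours.

3.8 hours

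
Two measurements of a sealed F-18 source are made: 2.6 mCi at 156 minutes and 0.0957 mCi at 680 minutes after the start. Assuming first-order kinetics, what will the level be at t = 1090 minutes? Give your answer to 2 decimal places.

0.01 mCi

Over Δt = 680 − 156 = 524 minutes, the level fell by a factor of 2.6/0.0957 ≈ 27.168.
n = log₂(27.168) ≈ 4.7638 half-lives, so t½ = 524/4.7638 ≈ 110 minutes.
From t = 680 to t = 1090: 0.0957 × (1/2)^((1090−680)/110) ≈ 0.0072251 mCi.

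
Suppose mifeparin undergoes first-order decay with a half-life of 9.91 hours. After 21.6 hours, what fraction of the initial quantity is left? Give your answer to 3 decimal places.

0.221

n = 21.6/9.91 ≈ 2.1796 half-lives.
Fraction remaining = (1/2)^2.1796 ≈ 0.22073.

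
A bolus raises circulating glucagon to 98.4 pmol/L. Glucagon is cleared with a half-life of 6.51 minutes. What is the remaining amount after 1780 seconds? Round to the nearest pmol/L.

Convert the elapsed time: 1780 seconds = 29.6667 minutes.
Number of half-lives: n = 29.6667/6.51 ≈ 4.5571.
Remaining = 98.4 × (1/2)^4.5571 = 98.4 × 0.042479 ≈ 4.18 pmol/L.

4 pmol/L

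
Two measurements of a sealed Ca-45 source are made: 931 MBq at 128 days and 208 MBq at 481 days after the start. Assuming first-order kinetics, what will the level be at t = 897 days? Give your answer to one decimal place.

35.6 MBq

Over Δt = 481 − 128 = 353 days, the level fell by a factor of 931/208 ≈ 4.476.
n = log₂(4.476) ≈ 2.1622 half-lives, so t½ = 353/2.1622 ≈ 163.26 days.
From t = 481 to t = 897: 208 × (1/2)^((897−481)/163.26) ≈ 35.564 MBq.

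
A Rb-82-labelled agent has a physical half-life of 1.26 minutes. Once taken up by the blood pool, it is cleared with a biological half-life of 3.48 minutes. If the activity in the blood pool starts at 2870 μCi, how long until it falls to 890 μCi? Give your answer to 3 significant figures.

1/t_eff = 1/t_phys + 1/t_biol = 1/1.26 + 1/3.48 = 1.081 per minute.
t_eff = 1.26 × 3.48 / (1.26 + 3.48) ≈ 0.92506 minutes.
n = log₂(2870/890) ≈ 1.6892; t = 1.6892 × 0.92506 ≈ 1.5626 minutes.

1.56 minutes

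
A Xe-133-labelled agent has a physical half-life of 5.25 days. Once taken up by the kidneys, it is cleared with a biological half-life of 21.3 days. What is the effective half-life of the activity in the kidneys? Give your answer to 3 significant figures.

1/t_eff = 1/t_phys + 1/t_biol = 1/5.25 + 1/21.3 = 0.23742 per day.
t_eff = 5.25 × 21.3 / (5.25 + 21.3) ≈ 4.2119 days.

4.21 days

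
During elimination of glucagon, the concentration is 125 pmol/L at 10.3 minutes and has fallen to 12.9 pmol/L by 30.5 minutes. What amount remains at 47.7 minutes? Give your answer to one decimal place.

Over Δt = 30.5 − 10.3 = 20.2 minutes, the level fell by a factor of 125/12.9 ≈ 9.6899.
n = log₂(9.6899) ≈ 3.2765 half-lives, so t½ = 20.2/3.2765 ≈ 6.1651 minutes.
From t = 30.5 to t = 47.7: 12.9 × (1/2)^((47.7−30.5)/6.1651) ≈ 1.8653 pmol/L.

1.9 pmol/L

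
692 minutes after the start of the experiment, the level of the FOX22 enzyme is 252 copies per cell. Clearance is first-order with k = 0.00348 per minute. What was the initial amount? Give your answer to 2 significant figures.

t½ = ln 2 / k = 0.69315 / 0.00348 ≈ 199.18 minutes.
Number of half-lives elapsed: n = 692/199.18 ≈ 3.4742.
A₀ = A × 2^n = 252 × 2^3.4742 = 252 × 11.113 ≈ 2800.6 copies per cell.

2800 copies per cell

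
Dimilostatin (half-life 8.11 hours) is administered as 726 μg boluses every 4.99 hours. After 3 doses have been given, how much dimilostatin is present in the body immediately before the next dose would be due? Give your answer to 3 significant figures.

The 3 doses were given 14.97, 9.98, 4.99 hours ago.
Total = 726·(1/2)^(14.97/8.11) + 726·(1/2)^(9.98/8.11) + 726·(1/2)^(4.99/8.11)
      = 201.96 + 309.38 + 473.93 ≈ 985.28 μg.

985 μg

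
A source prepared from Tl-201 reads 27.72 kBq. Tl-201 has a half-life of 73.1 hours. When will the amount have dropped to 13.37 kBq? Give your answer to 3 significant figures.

Fraction remaining = 13.37/27.72 ≈ 0.48232.
n = log₂(27.72/13.37) = ln(2.0733)/ln 2 ≈ 1.0519 half-lives.
t = n × t½ = 1.0519 × 73.1 ≈ 76.896 hours.

76.9 hours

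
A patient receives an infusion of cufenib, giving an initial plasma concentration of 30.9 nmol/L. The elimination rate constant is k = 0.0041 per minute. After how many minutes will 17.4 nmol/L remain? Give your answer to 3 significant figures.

t½ = ln 2 / k = 0.69315 / 0.0041 ≈ 169.06 minutes.
Fraction remaining = 17.4/30.9 ≈ 0.56311.
n = log₂(30.9/17.4) = ln(1.7759)/ln 2 ≈ 0.82852 half-lives.
t = n × t½ = 0.82852 × 169.06 ≈ 140.07 minutes.

140 minutes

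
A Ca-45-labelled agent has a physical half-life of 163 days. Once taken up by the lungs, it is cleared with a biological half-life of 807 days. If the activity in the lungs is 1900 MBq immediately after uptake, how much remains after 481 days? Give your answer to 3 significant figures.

163 MBq

1/t_eff = 1/t_phys + 1/t_biol = 1/163 + 1/807 = 0.0073741 per day.
t_eff = 163 × 807 / (163 + 807) ≈ 135.61 days.
Remaining = 1900 × (1/2)^(481/135.61) = 1900 × (1/2)^3.547 ≈ 162.56 MBq.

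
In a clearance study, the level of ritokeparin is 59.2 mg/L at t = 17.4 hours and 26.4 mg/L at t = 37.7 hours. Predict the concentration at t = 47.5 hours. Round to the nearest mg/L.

18 mg/L

Over Δt = 37.7 − 17.4 = 20.3 hours, the level fell by a factor of 59.2/26.4 ≈ 2.2424.
n = log₂(2.2424) ≈ 1.1651 half-lives, so t½ = 20.3/1.1651 ≈ 17.424 hours.
From t = 37.7 to t = 47.5: 26.4 × (1/2)^((47.5−37.7)/17.424) ≈ 17.877 mg/L.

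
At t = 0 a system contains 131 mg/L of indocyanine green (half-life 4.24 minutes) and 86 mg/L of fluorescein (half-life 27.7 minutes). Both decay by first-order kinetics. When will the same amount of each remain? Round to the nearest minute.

3 minutes

Set 131·(1/2)^(t/4.24) = 86·(1/2)^(t/27.7).
Taking log₂: log₂(131/86) = t·(1/4.24 − 1/27.7).
log₂(1.5233) = 0.60716; 1/4.24 − 1/27.7 = 0.19975.
t = 0.60716 / 0.19975 ≈ 3.0396 minutes.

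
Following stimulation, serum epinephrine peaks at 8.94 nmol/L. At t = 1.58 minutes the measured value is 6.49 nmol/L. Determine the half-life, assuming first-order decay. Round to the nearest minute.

3 minutes

A/A₀ = 6.49/8.94 ≈ 0.72595.
n = log₂(1.3775) ≈ 0.46206 half-lives elapsed in 1.58 minutes.
t½ = 1.58/0.46206 ≈ 3.4195 minutes.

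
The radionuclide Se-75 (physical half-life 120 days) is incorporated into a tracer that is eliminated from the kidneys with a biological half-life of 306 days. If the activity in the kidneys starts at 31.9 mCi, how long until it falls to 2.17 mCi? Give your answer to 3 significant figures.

334 days

1/t_eff = 1/t_phys + 1/t_biol = 1/120 + 1/306 = 0.011601 per day.
t_eff = 120 × 306 / (120 + 306) ≈ 86.197 days.
n = log₂(31.9/2.17) ≈ 3.8778; t = 3.8778 × 86.197 ≈ 334.25 days.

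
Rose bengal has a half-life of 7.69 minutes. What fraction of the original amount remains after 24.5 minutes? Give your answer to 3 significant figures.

0.110

n = 24.5/7.69 ≈ 3.186 half-lives.
Fraction remaining = (1/2)^3.186 ≈ 0.10988.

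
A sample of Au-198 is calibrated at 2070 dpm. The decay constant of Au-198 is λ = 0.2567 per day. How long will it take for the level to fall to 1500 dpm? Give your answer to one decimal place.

1.3 days

t½ = ln 2 / λ = 0.69315 / 0.2567 ≈ 2.7002 days.
Fraction remaining = 1500/2070 ≈ 0.72464.
n = log₂(2070/1500) = ln(1.38)/ln 2 ≈ 0.46467 half-lives.
t = n × t½ = 0.46467 × 2.7002 ≈ 1.2547 days.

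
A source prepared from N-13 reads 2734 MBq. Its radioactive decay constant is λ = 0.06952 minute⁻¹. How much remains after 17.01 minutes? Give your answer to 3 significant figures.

838 MBq

t½ = ln 2 / λ = 0.69315 / 0.06952 ≈ 9.9705 minutes.
Number of half-lives: n = 17.01/9.9705 ≈ 1.706.
Remaining = 2734 × (1/2)^1.706 = 2734 × 0.3065 ≈ 837.97 MBq.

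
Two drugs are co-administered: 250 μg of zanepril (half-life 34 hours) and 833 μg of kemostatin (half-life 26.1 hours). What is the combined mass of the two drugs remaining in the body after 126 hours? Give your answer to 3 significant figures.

48.5 μg

zanepril: 250 × (1/2)^(126/34) = 250 × (1/2)^3.7059 ≈ 19.158 μg.
kemostatin: 833 × (1/2)^(126/26.1) = 833 × (1/2)^4.8276 ≈ 29.336 μg.
Total = 19.158 + 29.336 ≈ 48.494 μg.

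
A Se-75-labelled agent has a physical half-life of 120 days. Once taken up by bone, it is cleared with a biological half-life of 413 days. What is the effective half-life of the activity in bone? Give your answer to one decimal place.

93.0 days

1/t_eff = 1/t_phys + 1/t_biol = 1/120 + 1/413 = 0.010755 per day.
t_eff = 120 × 413 / (120 + 413) ≈ 92.983 days.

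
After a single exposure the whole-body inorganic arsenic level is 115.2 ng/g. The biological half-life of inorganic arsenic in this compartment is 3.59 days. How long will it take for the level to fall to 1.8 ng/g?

1.8/115.2 = 1/64, so 6 half-lives have elapsed.
t = 6 × 3.59 = 21.54 days.

21.54 days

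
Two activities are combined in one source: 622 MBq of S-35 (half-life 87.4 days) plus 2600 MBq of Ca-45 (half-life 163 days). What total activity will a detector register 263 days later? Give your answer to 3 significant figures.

S-35: 622 × (1/2)^(263/87.4) = 622 × (1/2)^3.0092 ≈ 77.258 MBq.
Ca-45: 2600 × (1/2)^(263/163) = 2600 × (1/2)^1.6135 ≈ 849.69 MBq.
Total = 77.258 + 849.69 ≈ 926.95 MBq.

927 MBq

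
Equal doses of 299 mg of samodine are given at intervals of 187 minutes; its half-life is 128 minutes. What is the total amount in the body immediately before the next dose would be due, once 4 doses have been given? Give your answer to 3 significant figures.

168 mg

The 4 doses were given 748, 561, 374, 187 minutes ago.
Total = 299·(1/2)^(748/128) + 299·(1/2)^(561/128) + 299·(1/2)^(374/128) + 299·(1/2)^(187/128)
      = 5.2063 + 14.332 + 39.455 + 108.61 ≈ 167.61 mg.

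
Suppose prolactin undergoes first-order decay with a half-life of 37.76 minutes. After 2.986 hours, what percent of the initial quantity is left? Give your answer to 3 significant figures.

3.73%

2.986 hours = 179.16 minutes.
n = 179.16/37.76 ≈ 4.7447 half-lives.
Fraction remaining = (1/2)^4.7447 ≈ 0.037299, i.e. 3.7299%.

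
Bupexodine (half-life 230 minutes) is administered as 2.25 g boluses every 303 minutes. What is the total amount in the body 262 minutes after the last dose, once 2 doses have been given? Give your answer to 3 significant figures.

1.43 g

The 2 doses were given 565, 262 minutes ago.
Total = 2.25·(1/2)^(565/230) + 2.25·(1/2)^(262/230)
      = 0.40992 + 1.0216 ≈ 1.4315 g.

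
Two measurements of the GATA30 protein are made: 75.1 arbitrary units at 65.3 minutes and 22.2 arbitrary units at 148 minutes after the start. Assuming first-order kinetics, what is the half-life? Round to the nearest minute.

Over Δt = 148 − 65.3 = 82.7 minutes, the level fell by a factor of 75.1/22.2 ≈ 3.3829.
n = log₂(3.3829) ≈ 1.7583 half-lives, so t½ = 82.7/1.7583 ≈ 47.035 minutes.

47 minutes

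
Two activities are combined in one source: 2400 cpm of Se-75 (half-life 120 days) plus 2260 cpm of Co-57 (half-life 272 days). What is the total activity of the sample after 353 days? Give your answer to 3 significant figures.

Se-75: 2400 × (1/2)^(353/120) = 2400 × (1/2)^2.9417 ≈ 312.38 cpm.
Co-57: 2260 × (1/2)^(353/272) = 2260 × (1/2)^1.2978 ≈ 919.25 cpm.
Total = 312.38 + 919.25 ≈ 1231.6 cpm.

1230 cpm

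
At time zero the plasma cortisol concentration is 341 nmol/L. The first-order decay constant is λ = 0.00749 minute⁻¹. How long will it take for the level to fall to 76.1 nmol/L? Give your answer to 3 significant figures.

t½ = ln 2 / λ = 0.69315 / 0.00749 ≈ 92.543 minutes.
Fraction remaining = 76.1/341 ≈ 0.22317.
n = log₂(341/76.1) = ln(4.4809)/ln 2 ≈ 2.1638 half-lives.
t = n × t½ = 2.1638 × 92.543 ≈ 200.24 minutes.

200 minutes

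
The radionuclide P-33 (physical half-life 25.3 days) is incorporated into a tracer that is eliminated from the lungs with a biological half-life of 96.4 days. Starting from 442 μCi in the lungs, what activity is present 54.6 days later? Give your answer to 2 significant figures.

1/t_eff = 1/t_phys + 1/t_biol = 1/25.3 + 1/96.4 = 0.049899 per day.
t_eff = 25.3 × 96.4 / (25.3 + 96.4) ≈ 20.04 days.
Remaining = 442 × (1/2)^(54.6/20.04) = 442 × (1/2)^2.7245 ≈ 66.876 μCi.

67 μCi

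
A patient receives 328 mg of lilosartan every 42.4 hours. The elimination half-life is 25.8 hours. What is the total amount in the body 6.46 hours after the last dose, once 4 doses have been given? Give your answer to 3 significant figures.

401 mg

The 4 doses were given 133.66, 91.26, 48.86, 6.46 hours ago.
Total = 328·(1/2)^(133.66/25.8) + 328·(1/2)^(91.26/25.8) + 328·(1/2)^(48.86/25.8) + 328·(1/2)^(6.46/25.8)
      = 9.0438 + 28.253 + 88.264 + 275.74 ≈ 401.3 mg.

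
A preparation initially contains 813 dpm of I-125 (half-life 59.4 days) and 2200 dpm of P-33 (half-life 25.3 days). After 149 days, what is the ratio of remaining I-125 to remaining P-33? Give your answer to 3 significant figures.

I-125: 813 × (1/2)^(149/59.4) = 813 × (1/2)^2.5084 ≈ 142.88 dpm.
P-33: 2200 × (1/2)^(149/25.3) = 2200 × (1/2)^5.8893 ≈ 37.116 dpm.
Ratio ≈ 142.88 / 37.116 ≈ 3.8497.

3.85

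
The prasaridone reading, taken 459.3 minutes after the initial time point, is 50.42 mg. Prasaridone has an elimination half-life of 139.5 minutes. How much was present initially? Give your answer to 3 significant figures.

Number of half-lives elapsed: n = 459.3/139.5 ≈ 3.2925.
A₀ = A × 2^n = 50.42 × 2^3.2925 = 50.42 × 9.7979 ≈ 494.01 mg.

494 mg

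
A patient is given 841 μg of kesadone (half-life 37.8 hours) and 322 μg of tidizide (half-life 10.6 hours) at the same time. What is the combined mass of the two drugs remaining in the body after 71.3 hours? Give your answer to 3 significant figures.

kesadone: 841 × (1/2)^(71.3/37.8) = 841 × (1/2)^1.8862 ≈ 227.5 μg.
tidizide: 322 × (1/2)^(71.3/10.6) = 322 × (1/2)^6.7264 ≈ 3.0409 μg.
Total = 227.5 + 3.0409 ≈ 230.54 μg.

231 μg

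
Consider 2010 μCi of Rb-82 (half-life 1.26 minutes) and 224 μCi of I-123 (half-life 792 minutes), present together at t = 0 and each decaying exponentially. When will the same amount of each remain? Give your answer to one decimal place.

Set 2010·(1/2)^(t/1.26) = 224·(1/2)^(t/792).
Taking log₂: log₂(2010/224) = t·(1/1.26 − 1/792).
log₂(8.9732) = 3.1656; 1/1.26 − 1/792 = 0.79239.
t = 3.1656 / 0.79239 ≈ 3.995 minutes.

4.0 minutes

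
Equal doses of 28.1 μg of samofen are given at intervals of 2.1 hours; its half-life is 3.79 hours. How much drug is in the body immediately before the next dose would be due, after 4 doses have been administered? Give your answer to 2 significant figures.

47 μg

The 4 doses were given 8.4, 6.3, 4.2, 2.1 hours ago.
Total = 28.1·(1/2)^(8.4/3.79) + 28.1·(1/2)^(6.3/3.79) + 28.1·(1/2)^(4.2/3.79) + 28.1·(1/2)^(2.1/3.79)
      = 6.0467 + 8.878 + 13.035 + 19.139 ≈ 47.098 μg.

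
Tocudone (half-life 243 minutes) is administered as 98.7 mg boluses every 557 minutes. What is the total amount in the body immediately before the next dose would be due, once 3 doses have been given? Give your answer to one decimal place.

25.1 mg

The 3 doses were given 1671, 1114, 557 minutes ago.
Total = 98.7·(1/2)^(1671/243) + 98.7·(1/2)^(1114/243) + 98.7·(1/2)^(557/243)
      = 0.83998 + 4.1142 + 20.151 ≈ 25.105 mg.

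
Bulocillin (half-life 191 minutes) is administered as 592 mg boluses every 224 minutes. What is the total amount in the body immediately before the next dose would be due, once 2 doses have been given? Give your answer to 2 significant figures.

380 mg

The 2 doses were given 448, 224 minutes ago.
Total = 592·(1/2)^(448/191) + 592·(1/2)^(224/191)
      = 116.48 + 262.59 ≈ 379.07 mg.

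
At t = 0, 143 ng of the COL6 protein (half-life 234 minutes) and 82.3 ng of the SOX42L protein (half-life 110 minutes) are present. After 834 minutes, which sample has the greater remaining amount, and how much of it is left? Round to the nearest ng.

COL6 protein, 12 ng

COL6 protein: 143 × (1/2)^3.5641 ≈ 12.09 ng.
SOX42L protein: 82.3 × (1/2)^7.5818 ≈ 0.42958 ng.
COL6 protein has more remaining, at ≈ 12.09 ng.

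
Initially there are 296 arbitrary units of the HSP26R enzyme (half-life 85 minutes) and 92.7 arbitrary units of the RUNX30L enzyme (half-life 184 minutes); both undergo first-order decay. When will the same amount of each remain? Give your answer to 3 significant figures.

Set 296·(1/2)^(t/85) = 92.7·(1/2)^(t/184).
Taking log₂: log₂(296/92.7) = t·(1/85 − 1/184).
log₂(3.1931) = 1.675; 1/85 − 1/184 = 0.0063299.
t = 1.675 / 0.0063299 ≈ 264.61 minutes.

265 minutes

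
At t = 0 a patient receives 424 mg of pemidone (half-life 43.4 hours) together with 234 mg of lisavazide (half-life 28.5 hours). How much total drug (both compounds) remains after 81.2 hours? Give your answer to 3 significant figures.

148 mg

pemidone: 424 × (1/2)^(81.2/43.4) = 424 × (1/2)^1.871 ≈ 115.92 mg.
lisavazide: 234 × (1/2)^(81.2/28.5) = 234 × (1/2)^2.8491 ≈ 32.475 mg.
Total = 115.92 + 32.475 ≈ 148.39 mg.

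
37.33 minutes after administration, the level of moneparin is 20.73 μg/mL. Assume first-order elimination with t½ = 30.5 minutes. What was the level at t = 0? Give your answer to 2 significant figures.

48 μg/mL

Number of half-lives elapsed: n = 37.33/30.5 ≈ 1.2239.
A₀ = A × 2^n = 20.73 × 2^1.2239 = 20.73 × 2.3358 ≈ 48.422 μg/mL.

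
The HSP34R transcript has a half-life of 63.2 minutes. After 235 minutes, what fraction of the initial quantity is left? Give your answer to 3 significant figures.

0.0760

n = 235/63.2 ≈ 3.7184 half-lives.
Fraction remaining = (1/2)^3.7184 ≈ 0.075974.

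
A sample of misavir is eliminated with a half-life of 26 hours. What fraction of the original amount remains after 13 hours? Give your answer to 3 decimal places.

0.707

n = 13/26 ≈ 0.5 half-lives.
Fraction remaining = (1/2)^0.5 ≈ 0.70711.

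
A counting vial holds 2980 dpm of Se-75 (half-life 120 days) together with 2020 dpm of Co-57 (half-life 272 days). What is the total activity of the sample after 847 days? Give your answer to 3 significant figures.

Se-75: 2980 × (1/2)^(847/120) = 2980 × (1/2)^7.0583 ≈ 22.359 dpm.
Co-57: 2020 × (1/2)^(847/272) = 2020 × (1/2)^3.114 ≈ 233.32 dpm.
Total = 22.359 + 233.32 ≈ 255.68 dpm.

256 dpm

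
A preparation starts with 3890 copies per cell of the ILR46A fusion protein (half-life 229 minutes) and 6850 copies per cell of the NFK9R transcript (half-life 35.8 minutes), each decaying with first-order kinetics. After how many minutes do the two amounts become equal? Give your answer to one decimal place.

Set 3890·(1/2)^(t/229) = 6850·(1/2)^(t/35.8).
Taking log₂: log₂(3890/6850) = t·(1/229 − 1/35.8).
log₂(0.56788) = -0.81633; 1/229 − 1/35.8 = -0.023566.
t = -0.81633 / -0.023566 ≈ 34.64 minutes.

34.6 minutes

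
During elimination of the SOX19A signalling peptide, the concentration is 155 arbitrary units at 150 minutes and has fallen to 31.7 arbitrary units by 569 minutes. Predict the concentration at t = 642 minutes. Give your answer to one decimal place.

24.0 arbitrary units

Over Δt = 569 − 150 = 419 minutes, the level fell by a factor of 155/31.7 ≈ 4.8896.
n = log₂(4.8896) ≈ 2.2897 half-lives, so t½ = 419/2.2897 ≈ 182.99 minutes.
From t = 569 to t = 642: 31.7 × (1/2)^((642−569)/182.99) ≈ 24.042 arbitrary units.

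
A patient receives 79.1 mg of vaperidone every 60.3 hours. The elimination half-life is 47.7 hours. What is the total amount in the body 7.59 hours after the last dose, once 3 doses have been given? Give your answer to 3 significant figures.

The 3 doses were given 128.19, 67.89, 7.59 hours ago.
Total = 79.1·(1/2)^(128.19/47.7) + 79.1·(1/2)^(67.89/47.7) + 79.1·(1/2)^(7.59/47.7)
      = 12.28 + 29.494 + 70.84 ≈ 112.61 mg.

113 mg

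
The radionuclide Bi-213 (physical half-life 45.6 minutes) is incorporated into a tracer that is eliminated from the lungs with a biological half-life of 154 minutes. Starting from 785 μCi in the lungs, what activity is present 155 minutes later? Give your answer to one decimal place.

37.0 μCi

1/t_eff = 1/t_phys + 1/t_biol = 1/45.6 + 1/154 = 0.028423 per minute.
t_eff = 45.6 × 154 / (45.6 + 154) ≈ 35.182 minutes.
Remaining = 785 × (1/2)^(155/35.182) = 785 × (1/2)^4.4056 ≈ 37.038 μCi.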